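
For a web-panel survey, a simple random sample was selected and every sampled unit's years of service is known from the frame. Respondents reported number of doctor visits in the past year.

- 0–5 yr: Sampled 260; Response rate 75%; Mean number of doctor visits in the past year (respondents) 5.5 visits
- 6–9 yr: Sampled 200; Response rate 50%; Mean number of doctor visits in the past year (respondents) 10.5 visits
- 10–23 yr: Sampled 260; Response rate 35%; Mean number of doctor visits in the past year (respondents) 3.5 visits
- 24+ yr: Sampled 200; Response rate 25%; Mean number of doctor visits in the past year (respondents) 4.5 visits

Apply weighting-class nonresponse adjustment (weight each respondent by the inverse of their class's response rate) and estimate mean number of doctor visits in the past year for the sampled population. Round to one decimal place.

5.8

Weighting each respondent by the inverse class response rate inflates each class back to its sampled size, so the class weight is n_sampled:
  0–5 yr: 260 × 5.5 = 1430
  6–9 yr: 200 × 10.5 = 2100
  10–23 yr: 260 × 3.5 = 910
  24+ yr: 200 × 4.5 = 900
Adjusted estimate = 5340 / 920 = 5.80435 → 5.8.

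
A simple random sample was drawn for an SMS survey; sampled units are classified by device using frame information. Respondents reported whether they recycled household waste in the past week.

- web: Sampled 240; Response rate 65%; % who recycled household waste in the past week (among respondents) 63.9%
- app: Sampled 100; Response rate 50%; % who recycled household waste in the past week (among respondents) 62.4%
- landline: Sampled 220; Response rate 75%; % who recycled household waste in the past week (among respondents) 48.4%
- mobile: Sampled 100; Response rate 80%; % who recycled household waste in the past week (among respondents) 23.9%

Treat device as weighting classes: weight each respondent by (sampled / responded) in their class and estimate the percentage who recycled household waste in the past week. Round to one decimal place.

Weighting each respondent by the inverse class response rate inflates each class back to its sampled size, so the class weight is n_sampled:
  web: 240 × 63.9 = 15,336
  app: 100 × 62.4 = 6240
  landline: 220 × 48.4 = 10,648
  mobile: 100 × 23.9 = 2390
Adjusted estimate = 34,614 / 660 = 52.4455 → 52.4%.

52.4%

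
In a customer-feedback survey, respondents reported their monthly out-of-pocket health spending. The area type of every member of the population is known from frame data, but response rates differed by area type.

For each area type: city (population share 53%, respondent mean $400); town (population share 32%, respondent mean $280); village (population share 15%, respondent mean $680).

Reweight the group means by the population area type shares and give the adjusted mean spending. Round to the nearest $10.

Weight each group's respondent value by its population share:
  city: 0.53 × 400 = 212
  town: 0.32 × 280 = 89.6
  village: 0.15 × 680 = 102
Post-stratified estimate = 403.6 → $400.

$400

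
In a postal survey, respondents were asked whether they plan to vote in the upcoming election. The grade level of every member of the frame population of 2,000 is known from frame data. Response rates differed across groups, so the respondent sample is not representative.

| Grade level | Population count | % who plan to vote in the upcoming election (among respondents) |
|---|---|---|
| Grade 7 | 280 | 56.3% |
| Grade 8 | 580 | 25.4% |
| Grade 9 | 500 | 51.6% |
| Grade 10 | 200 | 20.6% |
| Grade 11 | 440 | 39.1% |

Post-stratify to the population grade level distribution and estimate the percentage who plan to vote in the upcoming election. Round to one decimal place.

Each cell contributes population-share × respondent value:
  Grade 7: (280/2,000) × 56.3 = 7.882
  Grade 8: (580/2,000) × 25.4 = 7.366
  Grade 9: (500/2,000) × 51.6 = 12.9
  Grade 10: (200/2,000) × 20.6 = 2.06
  Grade 11: (440/2,000) × 39.1 = 8.602
Post-stratified estimate = 38.81 → 38.8%.

38.8%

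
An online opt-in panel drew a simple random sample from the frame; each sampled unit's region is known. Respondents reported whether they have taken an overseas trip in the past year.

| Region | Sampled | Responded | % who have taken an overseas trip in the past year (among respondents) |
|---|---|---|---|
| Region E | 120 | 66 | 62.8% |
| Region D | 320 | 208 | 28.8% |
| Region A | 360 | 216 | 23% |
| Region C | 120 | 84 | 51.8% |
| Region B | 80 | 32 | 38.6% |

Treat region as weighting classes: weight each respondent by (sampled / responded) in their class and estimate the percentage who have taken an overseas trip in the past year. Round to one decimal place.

34.3%

Class response rates: Region E 66/120 = 55%, Region D 208/320 = 65%, Region A 216/360 = 60%, Region C 84/120 = 70%, Region B 32/80 = 40%.
Each respondent's weight = sampled/responded in their class; summing within a class gives n_sampled, so:
  Region E: 120 × 62.8 = 7536
  Region D: 320 × 28.8 = 9216
  Region A: 360 × 23 = 8280
  Region C: 120 × 51.8 = 6216
  Region B: 80 × 38.6 = 3088
Adjusted estimate = 34,336 / 1,000 = 34.336 → 34.3%.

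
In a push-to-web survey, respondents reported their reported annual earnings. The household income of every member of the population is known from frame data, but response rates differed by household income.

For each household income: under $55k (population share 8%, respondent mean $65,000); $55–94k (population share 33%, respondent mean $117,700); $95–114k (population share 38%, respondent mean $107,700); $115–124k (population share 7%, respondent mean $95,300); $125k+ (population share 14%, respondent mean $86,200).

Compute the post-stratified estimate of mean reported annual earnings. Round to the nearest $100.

Post-stratification weights by population share, not respondent share:
  under $55k: 0.08 × 65,000 = 5200
  $55–94k: 0.33 × 117,700 = 38,841
  $95–114k: 0.38 × 107,700 = 40,926
  $115–124k: 0.07 × 95,300 = 6671
  $125k+: 0.14 × 86,200 = 12,068
Post-stratified estimate = 103,706 → $103,700.

$103,700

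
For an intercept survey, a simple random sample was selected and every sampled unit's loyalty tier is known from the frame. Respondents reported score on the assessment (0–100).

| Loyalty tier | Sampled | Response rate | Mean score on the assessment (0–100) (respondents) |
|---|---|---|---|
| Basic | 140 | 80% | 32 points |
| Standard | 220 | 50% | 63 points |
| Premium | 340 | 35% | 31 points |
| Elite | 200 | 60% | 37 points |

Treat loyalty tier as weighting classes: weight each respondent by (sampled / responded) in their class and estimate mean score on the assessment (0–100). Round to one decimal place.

40.3

Inverse-response-rate weighting restores each class to its sampled count, so class totals weight by n_sampled:
  Basic: 140 × 32 = 4480
  Standard: 220 × 63 = 13,860
  Premium: 340 × 31 = 10,540
  Elite: 200 × 37 = 7400
Adjusted estimate = 36,280 / 900 = 40.3111 → 40.3.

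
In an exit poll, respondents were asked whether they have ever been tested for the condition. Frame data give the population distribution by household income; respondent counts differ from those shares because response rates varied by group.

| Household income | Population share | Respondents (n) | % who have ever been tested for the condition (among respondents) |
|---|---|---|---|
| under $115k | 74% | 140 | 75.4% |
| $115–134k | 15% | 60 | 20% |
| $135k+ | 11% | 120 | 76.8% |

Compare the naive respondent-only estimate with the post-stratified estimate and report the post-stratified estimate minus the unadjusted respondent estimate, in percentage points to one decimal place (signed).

+1.7 percentage points

Unadjusted (pooled respondent) estimate weights by respondent counts:
  (140/320)×75.4 + (60/320)×20 + (120/320)×76.8 = 65.5375%
Reweighting by population household income shares:
  0.74×75.4 + 0.15×20 + 0.11×76.8 = 67.244%
Difference = 67.244 − 65.5375 = 1.7065 pp.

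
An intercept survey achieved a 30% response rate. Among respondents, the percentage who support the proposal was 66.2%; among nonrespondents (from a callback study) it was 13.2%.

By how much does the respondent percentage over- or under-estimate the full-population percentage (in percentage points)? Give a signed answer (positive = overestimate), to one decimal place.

Nonresponse fraction = 1 − 0.3 = 0.7.
Bias = (nonresponse fraction) × (respondent percentage − nonrespondent percentage)
     = 0.7 × (66.2 − 13.2) = 0.7 × 53 = 37.1.

+37.1 percentage points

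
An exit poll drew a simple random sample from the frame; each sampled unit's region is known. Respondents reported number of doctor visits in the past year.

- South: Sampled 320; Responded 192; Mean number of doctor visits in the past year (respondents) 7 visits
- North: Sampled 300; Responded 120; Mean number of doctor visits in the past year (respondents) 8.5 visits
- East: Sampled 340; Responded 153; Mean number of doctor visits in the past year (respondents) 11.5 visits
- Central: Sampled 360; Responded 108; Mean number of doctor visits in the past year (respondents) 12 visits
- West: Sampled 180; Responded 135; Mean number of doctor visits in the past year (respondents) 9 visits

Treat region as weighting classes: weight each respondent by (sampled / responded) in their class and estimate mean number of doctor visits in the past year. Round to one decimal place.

Class response rates: South 192/320 = 60%, North 120/300 = 40%, East 153/340 = 45%, Central 108/360 = 30%, West 135/180 = 75%.
Weighting each respondent by the inverse class response rate inflates each class back to its sampled size, so the class weight is n_sampled:
  South: 320 × 7 = 2240
  North: 300 × 8.5 = 2550
  East: 340 × 11.5 = 3910
  Central: 360 × 12 = 4320
  West: 180 × 9 = 1620
Adjusted estimate = 14,640 / 1,500 = 9.76 → 9.8.

9.8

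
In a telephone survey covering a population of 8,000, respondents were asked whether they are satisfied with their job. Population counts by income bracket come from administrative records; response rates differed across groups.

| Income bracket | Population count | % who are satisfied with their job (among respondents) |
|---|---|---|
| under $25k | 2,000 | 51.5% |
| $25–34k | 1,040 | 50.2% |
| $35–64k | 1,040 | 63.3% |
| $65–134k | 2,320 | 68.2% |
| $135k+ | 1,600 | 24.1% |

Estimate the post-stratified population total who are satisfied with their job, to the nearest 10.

4,180

Each cell contributes its population count × the respondent rate:
  under $25k: 2,000 × 51.5% = 1030
  $25–34k: 1,040 × 50.2% = 522.08
  $35–64k: 1,040 × 63.3% = 658.32
  $65–134k: 2,320 × 68.2% = 1582.24
  $135k+: 1,600 × 24.1% = 385.6
Estimated total = 4178.24 → 4,180.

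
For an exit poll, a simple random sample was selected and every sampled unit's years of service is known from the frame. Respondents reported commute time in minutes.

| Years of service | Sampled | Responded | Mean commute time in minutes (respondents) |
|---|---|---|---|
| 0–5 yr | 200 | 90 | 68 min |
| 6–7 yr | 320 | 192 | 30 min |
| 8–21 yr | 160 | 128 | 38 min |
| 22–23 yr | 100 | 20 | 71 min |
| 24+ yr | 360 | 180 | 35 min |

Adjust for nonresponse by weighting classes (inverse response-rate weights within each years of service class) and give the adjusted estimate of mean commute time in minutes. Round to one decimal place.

Class response rates: 0–5 yr 90/200 = 45%, 6–7 yr 192/320 = 60%, 8–21 yr 128/160 = 80%, 22–23 yr 20/100 = 20%, 24+ yr 180/360 = 50%.
Inverse-response-rate weighting restores each class to its sampled count, so class totals weight by n_sampled:
  0–5 yr: 200 × 68 = 13,600
  6–7 yr: 320 × 30 = 9600
  8–21 yr: 160 × 38 = 6080
  22–23 yr: 100 × 71 = 7100
  24+ yr: 360 × 35 = 12,600
Adjusted estimate = 48,980 / 1,140 = 42.9649 → 43.0.

43.0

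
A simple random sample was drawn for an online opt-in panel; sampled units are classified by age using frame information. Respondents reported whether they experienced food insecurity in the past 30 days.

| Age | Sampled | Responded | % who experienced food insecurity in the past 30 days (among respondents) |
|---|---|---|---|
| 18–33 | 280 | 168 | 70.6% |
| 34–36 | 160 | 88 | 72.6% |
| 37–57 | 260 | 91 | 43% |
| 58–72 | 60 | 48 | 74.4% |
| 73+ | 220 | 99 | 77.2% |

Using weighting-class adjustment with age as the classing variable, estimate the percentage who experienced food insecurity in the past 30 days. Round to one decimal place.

Response rates by class: 18–33 168/280 = 60%, 34–36 88/160 = 55%, 37–57 91/260 = 35%, 58–72 48/60 = 80%, 73+ 99/220 = 45%.
Inverse-response-rate weighting restores each class to its sampled count, so class totals weight by n_sampled:
  18–33: 280 × 70.6 = 19,768
  34–36: 160 × 72.6 = 11,616
  37–57: 260 × 43 = 11,180
  58–72: 60 × 74.4 = 4464
  73+: 220 × 77.2 = 16,984
Adjusted estimate = 64,012 / 980 = 65.3184 → 65.3%.

65.3%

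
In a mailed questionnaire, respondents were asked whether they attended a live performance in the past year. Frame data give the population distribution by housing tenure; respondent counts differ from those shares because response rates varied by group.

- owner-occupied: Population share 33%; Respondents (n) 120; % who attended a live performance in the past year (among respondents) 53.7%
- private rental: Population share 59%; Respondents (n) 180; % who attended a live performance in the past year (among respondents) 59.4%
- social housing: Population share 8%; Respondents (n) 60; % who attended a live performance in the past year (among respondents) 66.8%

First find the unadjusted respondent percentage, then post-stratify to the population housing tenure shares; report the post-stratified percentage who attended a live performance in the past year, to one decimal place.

58.1%

Without adjustment, the pooled respondent share is:
  (120/360)×53.7 + (180/360)×59.4 + (60/360)×66.8 = 58.7333%
Post-stratified estimate weights by population shares:
  0.33×53.7 + 0.59×59.4 + 0.08×66.8 = 58.111%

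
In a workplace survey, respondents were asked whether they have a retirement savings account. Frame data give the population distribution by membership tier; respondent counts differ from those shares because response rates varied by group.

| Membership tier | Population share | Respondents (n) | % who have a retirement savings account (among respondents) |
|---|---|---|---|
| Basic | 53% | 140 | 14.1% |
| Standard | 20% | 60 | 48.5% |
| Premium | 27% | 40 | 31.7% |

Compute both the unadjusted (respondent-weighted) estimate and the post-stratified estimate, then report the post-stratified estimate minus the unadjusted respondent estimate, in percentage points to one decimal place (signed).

Naive respondent-only estimate (weights = respondent counts):
  (140/240)×14.1 + (60/240)×48.5 + (40/240)×31.7 = 25.6333%
Post-stratifying to population shares instead:
  0.53×14.1 + 0.2×48.5 + 0.27×31.7 = 25.732%
Difference = 25.732 − 25.6333 = 0.0987 pp.

+0.1 percentage points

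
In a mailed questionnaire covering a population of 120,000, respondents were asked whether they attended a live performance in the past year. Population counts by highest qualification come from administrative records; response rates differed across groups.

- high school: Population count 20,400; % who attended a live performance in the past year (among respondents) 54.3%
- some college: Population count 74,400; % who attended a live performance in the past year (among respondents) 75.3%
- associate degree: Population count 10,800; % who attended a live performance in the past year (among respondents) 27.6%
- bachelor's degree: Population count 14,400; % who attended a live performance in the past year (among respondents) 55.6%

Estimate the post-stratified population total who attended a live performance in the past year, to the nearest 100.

Each cell contributes its population count × the respondent rate:
  high school: 20,400 × 54.3% = 11077.2
  some college: 74,400 × 75.3% = 56023.2
  associate degree: 10,800 × 27.6% = 2980.8
  bachelor's degree: 14,400 × 55.6% = 8006.4
Estimated total = 78087.6 → 78,100.

78,100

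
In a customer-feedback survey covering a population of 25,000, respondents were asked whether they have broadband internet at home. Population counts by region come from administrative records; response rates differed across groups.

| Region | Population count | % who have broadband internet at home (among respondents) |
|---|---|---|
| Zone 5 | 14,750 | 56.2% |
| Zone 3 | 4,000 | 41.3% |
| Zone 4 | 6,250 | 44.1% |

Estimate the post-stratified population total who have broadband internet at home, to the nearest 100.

Each cell contributes its population count × the respondent rate:
  Zone 5: 14,750 × 56.2% = 8289.5
  Zone 3: 4,000 × 41.3% = 1652
  Zone 4: 6,250 × 44.1% = 2756.25
Estimated total = 12697.8 → 12,700.

12,700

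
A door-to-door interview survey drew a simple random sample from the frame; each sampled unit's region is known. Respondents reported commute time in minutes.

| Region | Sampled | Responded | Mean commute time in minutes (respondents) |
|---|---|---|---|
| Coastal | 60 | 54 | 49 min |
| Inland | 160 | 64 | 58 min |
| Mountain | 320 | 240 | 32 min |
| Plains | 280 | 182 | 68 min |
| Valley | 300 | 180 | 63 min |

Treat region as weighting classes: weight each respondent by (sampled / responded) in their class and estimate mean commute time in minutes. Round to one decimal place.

Response rates by class: Coastal 54/60 = 90%, Inland 64/160 = 40%, Mountain 240/320 = 75%, Plains 182/280 = 65%, Valley 180/300 = 60%.
Weighting each respondent by the inverse class response rate inflates each class back to its sampled size, so the class weight is n_sampled:
  Coastal: 60 × 49 = 2940
  Inland: 160 × 58 = 9280
  Mountain: 320 × 32 = 10,240
  Plains: 280 × 68 = 19,040
  Valley: 300 × 63 = 18,900
Adjusted estimate = 60,400 / 1,120 = 53.9286 → 53.9.

53.9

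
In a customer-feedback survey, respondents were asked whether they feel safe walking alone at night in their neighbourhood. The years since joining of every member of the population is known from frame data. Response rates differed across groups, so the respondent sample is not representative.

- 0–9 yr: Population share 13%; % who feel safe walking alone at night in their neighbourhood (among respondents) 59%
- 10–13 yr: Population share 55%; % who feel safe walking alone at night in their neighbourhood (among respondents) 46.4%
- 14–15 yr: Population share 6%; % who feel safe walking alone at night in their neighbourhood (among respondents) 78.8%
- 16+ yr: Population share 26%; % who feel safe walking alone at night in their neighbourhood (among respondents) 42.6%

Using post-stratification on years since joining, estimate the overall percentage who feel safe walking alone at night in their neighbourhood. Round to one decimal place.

49.0%

Weight each group's respondent value by its population share:
  0–9 yr: 0.13 × 59 = 7.67
  10–13 yr: 0.55 × 46.4 = 25.52
  14–15 yr: 0.06 × 78.8 = 4.728
  16+ yr: 0.26 × 42.6 = 11.076
Post-stratified estimate = 48.994 → 49.0%.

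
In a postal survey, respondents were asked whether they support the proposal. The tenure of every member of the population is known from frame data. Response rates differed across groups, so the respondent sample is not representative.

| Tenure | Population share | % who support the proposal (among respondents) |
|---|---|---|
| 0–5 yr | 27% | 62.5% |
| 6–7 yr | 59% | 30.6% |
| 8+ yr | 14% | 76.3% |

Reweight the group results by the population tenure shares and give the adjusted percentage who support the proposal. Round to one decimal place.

Post-stratification weights by population share, not respondent share:
  0–5 yr: 0.27 × 62.5 = 16.875
  6–7 yr: 0.59 × 30.6 = 18.054
  8+ yr: 0.14 × 76.3 = 10.682
Post-stratified estimate = 45.611 → 45.6%.

45.6%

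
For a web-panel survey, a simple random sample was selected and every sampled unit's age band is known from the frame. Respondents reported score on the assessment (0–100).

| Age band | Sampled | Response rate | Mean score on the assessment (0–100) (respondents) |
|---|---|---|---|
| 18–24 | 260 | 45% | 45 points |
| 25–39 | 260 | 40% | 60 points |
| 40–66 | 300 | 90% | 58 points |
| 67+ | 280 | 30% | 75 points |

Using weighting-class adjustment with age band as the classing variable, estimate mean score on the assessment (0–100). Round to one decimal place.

59.7

With weight = n_sampled/n_responded per class, the weighted class total is n_sampled:
  18–24: 260 × 45 = 11,700
  25–39: 260 × 60 = 15,600
  40–66: 300 × 58 = 17,400
  67+: 280 × 75 = 21,000
Adjusted estimate = 65,700 / 1,100 = 59.7273 → 59.7.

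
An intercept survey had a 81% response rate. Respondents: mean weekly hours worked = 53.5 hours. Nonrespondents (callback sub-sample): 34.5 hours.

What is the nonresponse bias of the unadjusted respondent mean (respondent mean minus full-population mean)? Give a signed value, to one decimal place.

+3.6

Nonresponse fraction = 1 − 0.81 = 0.19.
Bias = (nonresponse fraction) × (respondent mean − nonrespondent mean)
     = 0.19 × (53.5 − 34.5) = 0.19 × 19 = 3.61.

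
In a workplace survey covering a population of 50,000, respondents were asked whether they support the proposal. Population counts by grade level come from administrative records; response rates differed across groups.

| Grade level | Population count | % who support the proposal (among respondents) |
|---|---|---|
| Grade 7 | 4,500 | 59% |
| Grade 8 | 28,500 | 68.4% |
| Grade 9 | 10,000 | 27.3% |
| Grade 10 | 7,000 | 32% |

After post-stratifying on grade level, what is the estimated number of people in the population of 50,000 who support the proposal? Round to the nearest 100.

Apply each group's respondent rate to its population count:
  Grade 7: 4,500 × 59% = 2655
  Grade 8: 28,500 × 68.4% = 19,494
  Grade 9: 10,000 × 27.3% = 2730
  Grade 10: 7,000 × 32% = 2240
Estimated total = 27,119 → 27,100.

27,100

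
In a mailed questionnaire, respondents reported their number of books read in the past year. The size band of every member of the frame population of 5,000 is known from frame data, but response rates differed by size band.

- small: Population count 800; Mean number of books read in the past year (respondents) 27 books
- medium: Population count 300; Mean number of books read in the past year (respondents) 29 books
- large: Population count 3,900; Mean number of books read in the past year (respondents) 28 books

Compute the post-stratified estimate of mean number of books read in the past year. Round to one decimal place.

27.9

Reweight to the known size band distribution:
  small: (800/5,000) × 27 = 4.32
  medium: (300/5,000) × 29 = 1.74
  large: (3,900/5,000) × 28 = 21.84
Post-stratified estimate = 27.9 → 27.9.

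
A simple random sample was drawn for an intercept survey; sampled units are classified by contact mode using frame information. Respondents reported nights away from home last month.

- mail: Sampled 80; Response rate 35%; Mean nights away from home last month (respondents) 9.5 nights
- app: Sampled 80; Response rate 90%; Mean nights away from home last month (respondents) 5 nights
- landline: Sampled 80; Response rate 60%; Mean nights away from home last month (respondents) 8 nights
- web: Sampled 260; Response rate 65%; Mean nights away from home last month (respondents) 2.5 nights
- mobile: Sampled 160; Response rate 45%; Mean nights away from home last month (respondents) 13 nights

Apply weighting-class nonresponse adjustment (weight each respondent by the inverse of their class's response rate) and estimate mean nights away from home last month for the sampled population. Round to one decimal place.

With weight = n_sampled/n_responded per class, the weighted class total is n_sampled:
  mail: 80 × 9.5 = 760
  app: 80 × 5 = 400
  landline: 80 × 8 = 640
  web: 260 × 2.5 = 650
  mobile: 160 × 13 = 2080
Adjusted estimate = 4530 / 660 = 6.86364 → 6.9.

6.9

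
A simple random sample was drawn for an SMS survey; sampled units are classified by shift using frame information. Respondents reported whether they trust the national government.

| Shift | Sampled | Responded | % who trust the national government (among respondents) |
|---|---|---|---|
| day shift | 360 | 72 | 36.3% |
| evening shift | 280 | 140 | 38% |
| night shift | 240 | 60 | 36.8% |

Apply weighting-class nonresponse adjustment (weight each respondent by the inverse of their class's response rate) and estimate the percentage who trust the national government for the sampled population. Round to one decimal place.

Class response rates: day shift 72/360 = 20%, evening shift 140/280 = 50%, night shift 60/240 = 25%.
Weighting each respondent by the inverse class response rate inflates each class back to its sampled size, so the class weight is n_sampled:
  day shift: 360 × 36.3 = 13068
  evening shift: 280 × 38 = 10,640
  night shift: 240 × 36.8 = 8832
Adjusted estimate = 32,540 / 880 = 36.9773 → 37.0%.

37.0%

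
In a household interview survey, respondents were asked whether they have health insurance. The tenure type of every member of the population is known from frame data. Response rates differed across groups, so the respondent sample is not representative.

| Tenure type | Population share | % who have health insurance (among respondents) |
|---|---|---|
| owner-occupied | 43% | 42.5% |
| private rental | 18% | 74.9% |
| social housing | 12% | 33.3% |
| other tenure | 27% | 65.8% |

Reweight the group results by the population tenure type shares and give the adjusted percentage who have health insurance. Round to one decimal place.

53.5%

Each cell contributes population-share × respondent value:
  owner-occupied: 0.43 × 42.5 = 18.275
  private rental: 0.18 × 74.9 = 13.482
  social housing: 0.12 × 33.3 = 3.996
  other tenure: 0.27 × 65.8 = 17.766
Post-stratified estimate = 53.519 → 53.5%.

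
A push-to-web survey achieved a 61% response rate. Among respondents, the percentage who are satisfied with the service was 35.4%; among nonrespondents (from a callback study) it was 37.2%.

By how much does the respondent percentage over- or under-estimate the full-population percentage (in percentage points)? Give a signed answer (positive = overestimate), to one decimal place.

Nonresponse fraction = 1 − 0.61 = 0.39.
Bias = (nonresponse fraction) × (respondent percentage − nonrespondent percentage)
     = 0.39 × (35.4 − 37.2) = 0.39 × -1.8 = -0.702.

-0.7 percentage points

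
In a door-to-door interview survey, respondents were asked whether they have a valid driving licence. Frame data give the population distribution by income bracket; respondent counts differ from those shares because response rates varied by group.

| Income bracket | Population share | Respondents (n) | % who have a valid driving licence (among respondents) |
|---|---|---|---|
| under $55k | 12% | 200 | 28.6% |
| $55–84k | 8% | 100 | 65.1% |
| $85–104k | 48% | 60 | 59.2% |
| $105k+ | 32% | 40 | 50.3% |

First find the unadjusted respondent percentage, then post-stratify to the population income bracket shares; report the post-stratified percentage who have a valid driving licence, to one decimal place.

Unadjusted (pooled respondent) estimate weights by respondent counts:
  (200/400)×28.6 + (100/400)×65.1 + (60/400)×59.2 + (40/400)×50.3 = 44.485%
Post-stratifying to population shares instead:
  0.12×28.6 + 0.08×65.1 + 0.48×59.2 + 0.32×50.3 = 53.152%

53.2%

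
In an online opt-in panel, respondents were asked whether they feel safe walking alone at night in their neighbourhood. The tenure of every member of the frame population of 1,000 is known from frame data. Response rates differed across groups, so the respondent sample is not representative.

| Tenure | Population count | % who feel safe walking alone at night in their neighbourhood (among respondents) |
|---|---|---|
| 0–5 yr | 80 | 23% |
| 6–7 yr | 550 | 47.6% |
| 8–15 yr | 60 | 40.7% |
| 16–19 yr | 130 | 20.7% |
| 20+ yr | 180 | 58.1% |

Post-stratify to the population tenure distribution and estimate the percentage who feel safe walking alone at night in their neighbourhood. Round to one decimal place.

Weight each group's respondent value by its population share:
  0–5 yr: (80/1,000) × 23 = 1.84
  6–7 yr: (550/1,000) × 47.6 = 26.18
  8–15 yr: (60/1,000) × 40.7 = 2.442
  16–19 yr: (130/1,000) × 20.7 = 2.691
  20+ yr: (180/1,000) × 58.1 = 10.458
Post-stratified estimate = 43.611 → 43.6%.

43.6%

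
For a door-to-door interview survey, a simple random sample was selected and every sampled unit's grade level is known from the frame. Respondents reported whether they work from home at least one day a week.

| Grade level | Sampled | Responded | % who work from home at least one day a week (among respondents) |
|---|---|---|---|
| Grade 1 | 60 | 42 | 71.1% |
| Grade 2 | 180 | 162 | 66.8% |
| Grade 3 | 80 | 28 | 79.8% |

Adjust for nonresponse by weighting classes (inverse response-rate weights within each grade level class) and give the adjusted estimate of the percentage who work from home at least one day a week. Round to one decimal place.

70.9%

Class response rates: Grade 1 42/60 = 70%, Grade 2 162/180 = 90%, Grade 3 28/80 = 35%.
Weighting each respondent by the inverse class response rate inflates each class back to its sampled size, so the class weight is n_sampled:
  Grade 1: 60 × 71.1 = 4266
  Grade 2: 180 × 66.8 = 12,024
  Grade 3: 80 × 79.8 = 6384
Adjusted estimate = 22,674 / 320 = 70.8563 → 70.9%.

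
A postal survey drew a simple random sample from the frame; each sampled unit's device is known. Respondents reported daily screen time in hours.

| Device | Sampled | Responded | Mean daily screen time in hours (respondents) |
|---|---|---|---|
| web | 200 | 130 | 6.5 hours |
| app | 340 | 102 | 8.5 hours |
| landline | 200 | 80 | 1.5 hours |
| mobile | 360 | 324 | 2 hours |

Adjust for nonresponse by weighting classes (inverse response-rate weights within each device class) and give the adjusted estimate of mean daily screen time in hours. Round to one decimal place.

4.7

Response rates by class: web 130/200 = 65%, app 102/340 = 30%, landline 80/200 = 40%, mobile 324/360 = 90%.
Each respondent's weight = sampled/responded in their class; summing within a class gives n_sampled, so:
  web: 200 × 6.5 = 1300
  app: 340 × 8.5 = 2890
  landline: 200 × 1.5 = 300
  mobile: 360 × 2 = 720
Adjusted estimate = 5210 / 1,100 = 4.73636 → 4.7.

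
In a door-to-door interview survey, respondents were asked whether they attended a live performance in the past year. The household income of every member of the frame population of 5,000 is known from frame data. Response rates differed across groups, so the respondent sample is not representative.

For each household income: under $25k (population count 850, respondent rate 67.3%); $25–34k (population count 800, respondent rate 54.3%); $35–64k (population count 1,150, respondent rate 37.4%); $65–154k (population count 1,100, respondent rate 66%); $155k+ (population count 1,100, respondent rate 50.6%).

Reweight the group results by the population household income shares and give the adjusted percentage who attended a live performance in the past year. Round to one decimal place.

54.4%

Weight each group's respondent value by its population share:
  under $25k: (850/5,000) × 67.3 = 11.441
  $25–34k: (800/5,000) × 54.3 = 8.688
  $35–64k: (1,150/5,000) × 37.4 = 8.602
  $65–154k: (1,100/5,000) × 66 = 14.52
  $155k+: (1,100/5,000) × 50.6 = 11.132
Post-stratified estimate = 54.383 → 54.4%.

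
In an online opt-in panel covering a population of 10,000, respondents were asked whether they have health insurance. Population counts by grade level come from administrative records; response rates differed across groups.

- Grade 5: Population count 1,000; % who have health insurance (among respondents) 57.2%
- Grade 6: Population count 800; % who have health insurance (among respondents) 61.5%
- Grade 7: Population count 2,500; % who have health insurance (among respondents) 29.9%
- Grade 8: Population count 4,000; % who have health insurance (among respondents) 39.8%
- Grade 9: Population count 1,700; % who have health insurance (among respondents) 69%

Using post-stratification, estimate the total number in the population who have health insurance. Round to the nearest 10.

Each cell contributes its population count × the respondent rate:
  Grade 5: 1,000 × 57.2% = 572
  Grade 6: 800 × 61.5% = 492
  Grade 7: 2,500 × 29.9% = 747.5
  Grade 8: 4,000 × 39.8% = 1592
  Grade 9: 1,700 × 69% = 1173
Estimated total = 4576.5 → 4,580.

4,580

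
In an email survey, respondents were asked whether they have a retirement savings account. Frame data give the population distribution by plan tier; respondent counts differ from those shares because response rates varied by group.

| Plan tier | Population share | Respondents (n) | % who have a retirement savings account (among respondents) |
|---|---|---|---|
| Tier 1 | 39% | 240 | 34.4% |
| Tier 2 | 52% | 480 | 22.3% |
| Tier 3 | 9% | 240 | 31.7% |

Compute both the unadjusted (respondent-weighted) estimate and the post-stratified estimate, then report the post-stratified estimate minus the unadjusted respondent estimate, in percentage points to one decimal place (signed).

Unadjusted (pooled respondent) estimate weights by respondent counts:
  (240/960)×34.4 + (480/960)×22.3 + (240/960)×31.7 = 27.675%
Post-stratifying to population shares instead:
  0.39×34.4 + 0.52×22.3 + 0.09×31.7 = 27.865%
Difference = 27.865 − 27.675 = 0.19 pp.

+0.2 percentage points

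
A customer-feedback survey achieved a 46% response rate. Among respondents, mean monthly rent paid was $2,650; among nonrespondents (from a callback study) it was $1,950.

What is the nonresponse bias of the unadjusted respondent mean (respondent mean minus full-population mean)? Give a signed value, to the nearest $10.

+$380

Nonresponse fraction = 1 − 0.46 = 0.54.
Bias = (nonresponse fraction) × (respondent mean − nonrespondent mean)
     = 0.54 × (2650 − 1950) = 0.54 × 700 = 378.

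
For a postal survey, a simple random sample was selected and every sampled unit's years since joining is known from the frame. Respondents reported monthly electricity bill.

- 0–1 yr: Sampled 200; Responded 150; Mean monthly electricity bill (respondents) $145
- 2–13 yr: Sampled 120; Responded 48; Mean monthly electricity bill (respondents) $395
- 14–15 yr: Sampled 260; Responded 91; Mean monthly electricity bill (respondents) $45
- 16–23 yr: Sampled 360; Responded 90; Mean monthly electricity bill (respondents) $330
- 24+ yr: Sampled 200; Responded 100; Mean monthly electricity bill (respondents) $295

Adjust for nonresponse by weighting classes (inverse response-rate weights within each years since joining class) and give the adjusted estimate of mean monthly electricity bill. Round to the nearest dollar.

$233

Class response rates: 0–1 yr 150/200 = 75%, 2–13 yr 48/120 = 40%, 14–15 yr 91/260 = 35%, 16–23 yr 90/360 = 25%, 24+ yr 100/200 = 50%.
Inverse-response-rate weighting restores each class to its sampled count, so class totals weight by n_sampled:
  0–1 yr: 200 × 145 = 29,000
  2–13 yr: 120 × 395 = 47,400
  14–15 yr: 260 × 45 = 11,700
  16–23 yr: 360 × 330 = 118,800
  24+ yr: 200 × 295 = 59,000
Adjusted estimate = 265,900 / 1,140 = 233.246 → $233.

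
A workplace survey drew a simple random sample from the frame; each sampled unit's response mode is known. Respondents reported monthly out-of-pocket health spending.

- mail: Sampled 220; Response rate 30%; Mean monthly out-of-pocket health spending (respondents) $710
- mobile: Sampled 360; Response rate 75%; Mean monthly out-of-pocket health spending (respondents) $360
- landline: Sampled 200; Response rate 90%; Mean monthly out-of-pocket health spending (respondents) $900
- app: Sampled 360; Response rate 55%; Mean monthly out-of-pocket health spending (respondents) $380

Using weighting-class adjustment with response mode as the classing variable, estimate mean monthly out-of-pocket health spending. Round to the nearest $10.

$530

Weighting each respondent by the inverse class response rate inflates each class back to its sampled size, so the class weight is n_sampled:
  mail: 220 × 710 = 156,200
  mobile: 360 × 360 = 129,600
  landline: 200 × 900 = 180,000
  app: 360 × 380 = 136,800
Adjusted estimate = 602,600 / 1,140 = 528.596 → $530.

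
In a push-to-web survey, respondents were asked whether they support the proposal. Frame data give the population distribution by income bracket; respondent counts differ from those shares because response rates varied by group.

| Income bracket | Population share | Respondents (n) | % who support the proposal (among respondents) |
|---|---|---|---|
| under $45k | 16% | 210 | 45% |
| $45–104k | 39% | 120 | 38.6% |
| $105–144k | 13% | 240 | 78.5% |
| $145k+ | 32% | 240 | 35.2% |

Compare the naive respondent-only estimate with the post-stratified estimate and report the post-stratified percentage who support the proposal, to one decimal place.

Without adjustment, the pooled respondent share is:
  (210/810)×45 + (120/810)×38.6 + (240/810)×78.5 + (240/810)×35.2 = 51.0741%
Post-stratified estimate weights by population shares:
  0.16×45 + 0.39×38.6 + 0.13×78.5 + 0.32×35.2 = 43.723%

43.7%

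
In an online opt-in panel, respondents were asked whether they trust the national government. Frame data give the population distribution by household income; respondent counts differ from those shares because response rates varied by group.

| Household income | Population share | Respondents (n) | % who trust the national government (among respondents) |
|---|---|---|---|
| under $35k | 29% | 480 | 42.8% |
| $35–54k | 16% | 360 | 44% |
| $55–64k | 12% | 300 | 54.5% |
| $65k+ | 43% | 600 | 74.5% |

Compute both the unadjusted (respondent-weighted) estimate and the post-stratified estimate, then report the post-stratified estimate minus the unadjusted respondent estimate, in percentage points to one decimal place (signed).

Unadjusted (pooled respondent) estimate weights by respondent counts:
  (480/1740)×42.8 + (360/1740)×44 + (300/1740)×54.5 + (600/1740)×74.5 = 55.9966%
Reweighting by population household income shares:
  0.29×42.8 + 0.16×44 + 0.12×54.5 + 0.43×74.5 = 58.027%
Difference = 58.027 − 55.9966 = 2.0304 pp.

+2.0 percentage points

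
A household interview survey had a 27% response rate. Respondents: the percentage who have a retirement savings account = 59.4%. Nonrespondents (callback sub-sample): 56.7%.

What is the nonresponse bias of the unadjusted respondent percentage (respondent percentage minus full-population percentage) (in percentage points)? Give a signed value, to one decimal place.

Nonresponse fraction = 1 − 0.27 = 0.73.
Bias = (nonresponse fraction) × (respondent percentage − nonrespondent percentage)
     = 0.73 × (59.4 − 56.7) = 0.73 × 2.7 = 1.971.

+2.0 percentage points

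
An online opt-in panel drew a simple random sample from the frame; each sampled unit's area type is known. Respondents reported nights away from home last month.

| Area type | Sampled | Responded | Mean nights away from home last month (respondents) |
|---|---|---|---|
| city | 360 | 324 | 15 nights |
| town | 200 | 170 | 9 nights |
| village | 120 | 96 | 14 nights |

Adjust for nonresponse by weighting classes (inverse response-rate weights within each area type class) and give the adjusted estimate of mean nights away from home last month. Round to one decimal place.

13.1

Response rates by class: city 324/360 = 90%, town 170/200 = 85%, village 96/120 = 80%.
Inverse-response-rate weighting restores each class to its sampled count, so class totals weight by n_sampled:
  city: 360 × 15 = 5400
  town: 200 × 9 = 1800
  village: 120 × 14 = 1680
Adjusted estimate = 8880 / 680 = 13.0588 → 13.1.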